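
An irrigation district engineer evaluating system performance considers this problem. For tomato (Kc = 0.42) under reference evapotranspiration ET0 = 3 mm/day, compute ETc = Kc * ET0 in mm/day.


ETc = Kc * ET0
    = 0.42 * 3
    = 1.26 mm/day


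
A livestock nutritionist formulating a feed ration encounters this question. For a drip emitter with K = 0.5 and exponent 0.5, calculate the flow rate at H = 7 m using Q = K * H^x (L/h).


Q = K * H^x
  = 0.5 * 7^0.5
  = 0.5 * 2.6458
  = 1.32 L/h


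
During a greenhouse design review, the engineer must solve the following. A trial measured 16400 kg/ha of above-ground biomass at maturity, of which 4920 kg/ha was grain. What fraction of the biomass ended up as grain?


HI = grain_yield / biomass
   = 4920 / 16400
   = 0.30


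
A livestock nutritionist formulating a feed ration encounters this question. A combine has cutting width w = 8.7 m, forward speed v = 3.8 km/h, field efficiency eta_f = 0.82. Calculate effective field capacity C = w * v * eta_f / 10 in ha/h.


C = w * v * eta_f / 10
  = 8.7 * 3.8 * 0.82 / 10
  = 27.11 / 10
  = 2.71 ha/h


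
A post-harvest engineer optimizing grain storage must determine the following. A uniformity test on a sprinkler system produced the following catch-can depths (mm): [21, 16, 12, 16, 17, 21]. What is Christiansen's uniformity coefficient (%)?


xbar = 103 / 6 = 17.167
sum|xi - xbar| = 15.333
CU = 100 * (1 - 15.333 / (6 * 17.167))
   = 100 * (1 - 0.1489)
   = 85.11%


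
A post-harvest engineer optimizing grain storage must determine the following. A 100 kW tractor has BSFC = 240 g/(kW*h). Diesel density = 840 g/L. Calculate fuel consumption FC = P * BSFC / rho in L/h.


FC = P * BSFC / rho_fuel
   = 100 * 240 / 840
   = 24000 / 840
   = 28.57 L/h


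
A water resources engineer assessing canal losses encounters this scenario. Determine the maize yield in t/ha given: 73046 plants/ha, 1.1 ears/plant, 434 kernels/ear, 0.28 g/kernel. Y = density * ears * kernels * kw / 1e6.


Y = density * ears * kernels * kw
  = 73046 * 1.1 * 434 * 0.28 g/ha
  = 9764204.91 g/ha
  = 9764.20 kg/ha = 9.76 t/ha


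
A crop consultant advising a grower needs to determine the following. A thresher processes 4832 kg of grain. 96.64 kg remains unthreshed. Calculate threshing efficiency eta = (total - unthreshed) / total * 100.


eta = (total - unthreshed) / total * 100
    = (4832 - 96.64) / 4832 * 100
    = 4735.36 / 4832 * 100
    = 98%


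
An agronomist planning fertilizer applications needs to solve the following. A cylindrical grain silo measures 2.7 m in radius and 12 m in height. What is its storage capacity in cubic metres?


V = pi * r^2 * h
  = pi * 2.7^2 * 12
  = pi * 7.29 * 12
  = 274.83 m^3


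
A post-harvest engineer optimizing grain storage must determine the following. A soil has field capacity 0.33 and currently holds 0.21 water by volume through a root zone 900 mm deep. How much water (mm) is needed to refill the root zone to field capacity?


SMD = (FC - theta) * D
    = (0.33 - 0.21) * 900
    = 0.120 * 900
    = 108 mm


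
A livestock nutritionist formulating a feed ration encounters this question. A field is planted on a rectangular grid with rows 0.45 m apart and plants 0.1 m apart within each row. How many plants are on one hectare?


D = 10000 / (row_sp * plant_sp)
  = 10000 / (0.45 * 0.1)
  = 10000 / 0.0450
  = 222222.22 plants/ha


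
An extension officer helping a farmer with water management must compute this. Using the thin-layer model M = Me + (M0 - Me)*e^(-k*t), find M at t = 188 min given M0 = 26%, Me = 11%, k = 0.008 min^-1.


M = Me + (M0 - Me) * e^(-k*t)
  = 11 + (26 - 11) * e^(-0.008*188)
  = 11 + 15 * e^(-1.504)
  = 11 + 15 * 0.22224
  = 11 + 3.3336
  = 14.33%


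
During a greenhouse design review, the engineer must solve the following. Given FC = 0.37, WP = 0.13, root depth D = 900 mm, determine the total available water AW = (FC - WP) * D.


AW = (FC - WP) * D
   = (0.37 - 0.13) * 900
   = 0.24 * 900
   = 216 mm


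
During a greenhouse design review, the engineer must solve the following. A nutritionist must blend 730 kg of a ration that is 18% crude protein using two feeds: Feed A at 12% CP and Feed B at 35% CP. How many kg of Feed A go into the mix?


parts_A = CP_b - target = 35 - 18 = 17
parts_B = target - CP_a = 18 - 12 = 6
total_parts = 17 + 6 = 23
Feed A = 730 * 17 / 23 = 539.57 kg
Feed B = 730 * 6 / 23 = 190.43 kg

539.57 kg


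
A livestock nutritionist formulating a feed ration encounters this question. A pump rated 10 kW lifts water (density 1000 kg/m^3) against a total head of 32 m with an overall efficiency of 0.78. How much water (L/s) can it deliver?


Q = (P * 1000 * eta) / (rho * g * H)
  = (10 * 1000 * 0.78) / (1000 * 9.81 * 32)
  = 7800 / 313920
  = 0.02485 m^3/s = 24.85 L/s


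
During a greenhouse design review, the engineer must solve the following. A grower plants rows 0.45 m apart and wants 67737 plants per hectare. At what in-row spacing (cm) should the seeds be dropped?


spacing = 10000 / (row_sp * density)
        = 10000 / (0.45 * 67737)
        = 10000 / 30481.65
        = 0.32807 m = 32.81 cm


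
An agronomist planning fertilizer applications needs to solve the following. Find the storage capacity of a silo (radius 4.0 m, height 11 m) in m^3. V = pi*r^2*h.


V = pi * r^2 * h
  = pi * 4.0^2 * 11
  = pi * 16 * 11
  = 552.92 m^3


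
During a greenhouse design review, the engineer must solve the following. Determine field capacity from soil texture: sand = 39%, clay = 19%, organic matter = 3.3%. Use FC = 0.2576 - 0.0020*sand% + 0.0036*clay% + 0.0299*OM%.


FC = 0.2576 - 0.0020*39 + 0.0036*19 + 0.0299*3.3
   = 0.2576 - 0.0780 + 0.0684 + 0.0987
   = 0.3467


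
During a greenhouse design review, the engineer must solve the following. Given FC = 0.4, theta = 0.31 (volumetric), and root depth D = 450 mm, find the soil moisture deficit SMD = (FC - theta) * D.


SMD = (FC - theta) * D
    = (0.4 - 0.31) * 450
    = 0.090 * 450
    = 40.50 mm


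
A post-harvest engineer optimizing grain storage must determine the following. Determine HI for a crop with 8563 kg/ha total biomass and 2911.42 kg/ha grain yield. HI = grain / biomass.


HI = grain_yield / biomass
   = 2911.42 / 8563
   = 0.34


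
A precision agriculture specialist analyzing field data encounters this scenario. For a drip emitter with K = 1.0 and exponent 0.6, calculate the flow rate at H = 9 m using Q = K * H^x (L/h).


Q = K * H^x
  = 1.0 * 9^0.6
  = 1.0 * 3.7372
  = 3.74 L/h


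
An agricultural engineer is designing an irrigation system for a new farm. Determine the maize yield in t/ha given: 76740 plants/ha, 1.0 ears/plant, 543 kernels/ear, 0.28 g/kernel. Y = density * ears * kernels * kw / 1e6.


Y = density * ears * kernels * kw
  = 76740 * 1.0 * 543 * 0.28 g/ha
  = 11667549.60 g/ha
  = 11667.55 kg/ha = 11.67 t/ha


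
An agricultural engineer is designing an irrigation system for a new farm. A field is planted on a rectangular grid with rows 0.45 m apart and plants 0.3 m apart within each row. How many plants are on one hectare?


D = 10000 / (row_sp * plant_sp)
  = 10000 / (0.45 * 0.3)
  = 10000 / 0.1350
  = 74074.07 plants/ha


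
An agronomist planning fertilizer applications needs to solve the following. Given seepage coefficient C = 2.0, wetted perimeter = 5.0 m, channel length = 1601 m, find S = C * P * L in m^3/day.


S = C * P * L
  = 2.0 * 5.0 * 1601
  = 16010 m^3/day


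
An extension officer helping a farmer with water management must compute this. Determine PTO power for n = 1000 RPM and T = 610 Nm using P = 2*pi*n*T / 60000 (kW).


P = 2*pi*n*T / 60000
  = 2*pi * 1000 * 610 / 60000
  = 3832743.04 / 60000
  = 63.88 kW


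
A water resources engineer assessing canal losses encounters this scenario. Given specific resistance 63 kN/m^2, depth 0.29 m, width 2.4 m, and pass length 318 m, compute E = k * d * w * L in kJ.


E = k * d * w * L
  = 63 * 0.29 * 2.4 * 318
  = 13943.66 kJ


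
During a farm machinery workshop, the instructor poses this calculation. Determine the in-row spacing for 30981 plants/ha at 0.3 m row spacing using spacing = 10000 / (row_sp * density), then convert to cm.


spacing = 10000 / (row_sp * density)
        = 10000 / (0.3 * 30981)
        = 10000 / 9294.30
        = 1.07593 m = 107.59 cm


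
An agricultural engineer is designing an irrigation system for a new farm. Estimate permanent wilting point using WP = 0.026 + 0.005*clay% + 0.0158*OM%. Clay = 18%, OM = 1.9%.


WP = 0.026 + 0.005*18 + 0.0158*1.9
   = 0.026 + 0.0900 + 0.0300
   = 0.1460


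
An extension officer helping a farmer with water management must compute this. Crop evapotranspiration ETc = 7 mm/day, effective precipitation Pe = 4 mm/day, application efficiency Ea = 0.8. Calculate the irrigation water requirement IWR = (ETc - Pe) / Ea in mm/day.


IWR = (ETc - Pe) / Ea
    = (7 - 4) / 0.8
    = 3 / 0.8
    = 3.75 mm/day


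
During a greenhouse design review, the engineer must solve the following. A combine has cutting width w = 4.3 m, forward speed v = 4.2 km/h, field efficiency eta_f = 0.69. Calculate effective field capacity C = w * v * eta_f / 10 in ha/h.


C = w * v * eta_f / 10
  = 4.3 * 4.2 * 0.69 / 10
  = 12.46 / 10
  = 1.25 ha/h


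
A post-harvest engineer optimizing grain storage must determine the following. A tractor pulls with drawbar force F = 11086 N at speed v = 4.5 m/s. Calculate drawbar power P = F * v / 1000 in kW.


P = F * v / 1000
  = 11086 * 4.5 / 1000
  = 49887 / 1000
  = 49.89 kW


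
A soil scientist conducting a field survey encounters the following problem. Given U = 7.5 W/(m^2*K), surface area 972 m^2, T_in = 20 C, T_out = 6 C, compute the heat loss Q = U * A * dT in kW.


dT = 20 - (6) = 14 K
Q = U * A * dT
  = 7.5 * 972 * 14
  = 102060 W = 102.06 kW


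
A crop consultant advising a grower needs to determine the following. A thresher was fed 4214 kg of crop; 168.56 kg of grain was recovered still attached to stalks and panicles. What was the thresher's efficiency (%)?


eta = (total - unthreshed) / total * 100
    = (4214 - 168.56) / 4214 * 100
    = 4045.44 / 4214 * 100
    = 96%


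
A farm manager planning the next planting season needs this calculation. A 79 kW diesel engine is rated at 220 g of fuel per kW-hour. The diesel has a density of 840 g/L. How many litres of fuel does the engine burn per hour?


FC = P * BSFC / rho_fuel
   = 79 * 220 / 840
   = 17380 / 840
   = 20.69 L/h


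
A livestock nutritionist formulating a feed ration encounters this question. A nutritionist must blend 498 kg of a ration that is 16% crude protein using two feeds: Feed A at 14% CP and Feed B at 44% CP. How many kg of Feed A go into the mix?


parts_A = CP_b - target = 44 - 16 = 28
parts_B = target - CP_a = 16 - 14 = 2
total_parts = 28 + 2 = 30
Feed A = 498 * 28 / 30 = 464.80 kg
Feed B = 498 * 2 / 30 = 33.20 kg

464.80 kg


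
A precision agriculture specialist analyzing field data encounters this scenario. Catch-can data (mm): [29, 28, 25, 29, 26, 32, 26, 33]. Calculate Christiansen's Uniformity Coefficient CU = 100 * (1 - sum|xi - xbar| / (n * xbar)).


xbar = 228 / 8 = 28.500
sum|xi - xbar| = 18
CU = 100 * (1 - 18 / (8 * 28.500))
   = 100 * (1 - 0.0789)
   = 92.11%


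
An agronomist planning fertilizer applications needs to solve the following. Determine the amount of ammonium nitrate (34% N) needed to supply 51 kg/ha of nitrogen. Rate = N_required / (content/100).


Rate = N_required / (N_content / 100)
     = 51 / (34 / 100)
     = 51 / 0.34
     = 150 kg/ha


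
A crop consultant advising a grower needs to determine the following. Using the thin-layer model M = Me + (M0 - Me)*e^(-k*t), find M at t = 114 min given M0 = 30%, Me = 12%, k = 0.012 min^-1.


M = Me + (M0 - Me) * e^(-k*t)
  = 12 + (30 - 12) * e^(-0.012*114)
  = 12 + 18 * e^(-1.368)
  = 12 + 18 * 0.25462
  = 12 + 4.5831
  = 16.58%


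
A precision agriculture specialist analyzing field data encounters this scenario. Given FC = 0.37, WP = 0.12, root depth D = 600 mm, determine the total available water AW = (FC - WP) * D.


AW = (FC - WP) * D
   = (0.37 - 0.12) * 600
   = 0.25 * 600
   = 150 mm


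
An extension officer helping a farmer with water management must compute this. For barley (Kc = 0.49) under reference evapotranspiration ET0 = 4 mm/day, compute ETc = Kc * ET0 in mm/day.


ETc = Kc * ET0
    = 0.49 * 4
    = 1.96 mm/day


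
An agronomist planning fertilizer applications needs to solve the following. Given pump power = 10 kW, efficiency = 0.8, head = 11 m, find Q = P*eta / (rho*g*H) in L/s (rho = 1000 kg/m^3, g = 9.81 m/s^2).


Q = (P * 1000 * eta) / (rho * g * H)
  = (10 * 1000 * 0.8) / (1000 * 9.81 * 11)
  = 8000 / 107910
  = 0.07414 m^3/s = 74.14 L/s


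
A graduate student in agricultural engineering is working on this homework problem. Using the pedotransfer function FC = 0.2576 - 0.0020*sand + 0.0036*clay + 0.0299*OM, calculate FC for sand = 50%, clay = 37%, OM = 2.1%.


FC = 0.2576 - 0.0020*50 + 0.0036*37 + 0.0299*2.1
   = 0.2576 - 0.1000 + 0.1332 + 0.0628
   = 0.3536


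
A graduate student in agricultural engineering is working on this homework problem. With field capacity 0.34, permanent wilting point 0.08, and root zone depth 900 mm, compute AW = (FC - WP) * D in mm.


AW = (FC - WP) * D
   = (0.34 - 0.08) * 900
   = 0.26 * 900
   = 234 mm


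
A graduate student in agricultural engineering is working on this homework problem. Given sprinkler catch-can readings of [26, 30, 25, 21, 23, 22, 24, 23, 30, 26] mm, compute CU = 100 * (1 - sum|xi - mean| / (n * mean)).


xbar = 250 / 10 = 25
sum|xi - xbar| = 24
CU = 100 * (1 - 24 / (10 * 25))
   = 100 * (1 - 0.0960)
   = 90.40%


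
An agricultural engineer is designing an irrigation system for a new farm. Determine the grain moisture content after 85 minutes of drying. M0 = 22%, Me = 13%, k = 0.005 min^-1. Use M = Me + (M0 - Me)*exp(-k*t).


M = Me + (M0 - Me) * e^(-k*t)
  = 13 + (22 - 13) * e^(-0.005*85)
  = 13 + 9 * e^(-0.425)
  = 13 + 9 * 0.65377
  = 13 + 5.8839
  = 18.88%


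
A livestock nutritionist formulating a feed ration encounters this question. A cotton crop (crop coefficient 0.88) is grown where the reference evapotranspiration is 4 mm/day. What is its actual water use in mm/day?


ETc = Kc * ET0
    = 0.88 * 4
    = 3.52 mm/day


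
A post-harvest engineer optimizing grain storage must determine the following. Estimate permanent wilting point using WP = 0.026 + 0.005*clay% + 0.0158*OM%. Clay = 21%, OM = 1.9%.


WP = 0.026 + 0.005*21 + 0.0158*1.9
   = 0.026 + 0.1050 + 0.0300
   = 0.1610


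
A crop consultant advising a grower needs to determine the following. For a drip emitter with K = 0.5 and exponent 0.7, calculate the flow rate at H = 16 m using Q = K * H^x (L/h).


Q = K * H^x
  = 0.5 * 16^0.7
  = 0.5 * 6.9644
  = 3.48 L/h


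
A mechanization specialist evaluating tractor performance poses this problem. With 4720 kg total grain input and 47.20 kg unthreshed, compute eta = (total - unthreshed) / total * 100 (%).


eta = (total - unthreshed) / total * 100
    = (4720 - 47.20) / 4720 * 100
    = 4672.80 / 4720 * 100
    = 99%


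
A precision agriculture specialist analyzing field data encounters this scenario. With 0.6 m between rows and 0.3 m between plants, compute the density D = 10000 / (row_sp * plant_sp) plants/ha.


D = 10000 / (row_sp * plant_sp)
  = 10000 / (0.6 * 0.3)
  = 10000 / 0.1800
  = 55555.56 plants/ha


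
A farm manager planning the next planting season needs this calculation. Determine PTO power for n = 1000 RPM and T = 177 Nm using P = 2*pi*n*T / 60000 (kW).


P = 2*pi*n*T / 60000
  = 2*pi * 1000 * 177 / 60000
  = 1112123.80 / 60000
  = 18.54 kW


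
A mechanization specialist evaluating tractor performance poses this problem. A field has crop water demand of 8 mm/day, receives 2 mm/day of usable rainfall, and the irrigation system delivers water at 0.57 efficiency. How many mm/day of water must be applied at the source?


IWR = (ETc - Pe) / Ea
    = (8 - 2) / 0.57
    = 6 / 0.57
    = 10.53 mm/day


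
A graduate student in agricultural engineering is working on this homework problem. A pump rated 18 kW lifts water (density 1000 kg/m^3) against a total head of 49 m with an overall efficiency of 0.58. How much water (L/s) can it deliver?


Q = (P * 1000 * eta) / (rho * g * H)
  = (18 * 1000 * 0.58) / (1000 * 9.81 * 49)
  = 10440 / 480690
  = 0.02172 m^3/s = 21.72 L/s


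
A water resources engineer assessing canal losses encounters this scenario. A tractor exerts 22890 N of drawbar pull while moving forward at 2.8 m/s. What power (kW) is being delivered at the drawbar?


P = F * v / 1000
  = 22890 * 2.8 / 1000
  = 64092 / 1000
  = 64.09 kW


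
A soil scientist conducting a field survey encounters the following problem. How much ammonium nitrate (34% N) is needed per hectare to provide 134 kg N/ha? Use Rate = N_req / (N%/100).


Rate = N_required / (N_content / 100)
     = 134 / (34 / 100)
     = 134 / 0.34
     = 394.12 kg/ha


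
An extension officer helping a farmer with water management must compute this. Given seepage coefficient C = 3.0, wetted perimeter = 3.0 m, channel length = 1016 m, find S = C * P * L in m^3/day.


S = C * P * L
  = 3.0 * 3.0 * 1016
  = 9144 m^3/day


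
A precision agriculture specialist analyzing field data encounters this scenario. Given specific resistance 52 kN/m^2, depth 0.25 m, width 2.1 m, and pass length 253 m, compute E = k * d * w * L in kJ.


E = k * d * w * L
  = 52 * 0.25 * 2.1 * 253
  = 6906.90 kJ


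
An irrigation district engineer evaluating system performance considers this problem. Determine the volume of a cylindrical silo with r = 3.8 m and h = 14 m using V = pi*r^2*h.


V = pi * r^2 * h
  = pi * 3.8^2 * 14
  = pi * 14.44 * 14
  = 635.10 m^3


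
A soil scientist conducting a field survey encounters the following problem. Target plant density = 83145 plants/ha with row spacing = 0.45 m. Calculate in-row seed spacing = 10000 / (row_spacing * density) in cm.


spacing = 10000 / (row_sp * density)
        = 10000 / (0.45 * 83145)
        = 10000 / 37415.25
        = 0.26727 m = 26.73 cm


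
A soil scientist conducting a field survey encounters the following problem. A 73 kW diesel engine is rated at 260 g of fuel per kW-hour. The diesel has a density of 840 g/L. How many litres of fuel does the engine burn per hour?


FC = P * BSFC / rho_fuel
   = 73 * 260 / 840
   = 18980 / 840
   = 22.60 L/h


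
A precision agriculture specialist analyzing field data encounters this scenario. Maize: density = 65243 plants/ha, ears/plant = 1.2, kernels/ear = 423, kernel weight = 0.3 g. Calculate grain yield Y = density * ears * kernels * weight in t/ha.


Y = density * ears * kernels * kw
  = 65243 * 1.2 * 423 * 0.3 g/ha
  = 9935204.04 g/ha
  = 9935.20 kg/ha = 9.94 t/ha


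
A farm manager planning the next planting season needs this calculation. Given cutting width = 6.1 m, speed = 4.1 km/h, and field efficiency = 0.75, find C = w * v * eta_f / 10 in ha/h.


C = w * v * eta_f / 10
  = 6.1 * 4.1 * 0.75 / 10
  = 18.76 / 10
  = 1.88 ha/h


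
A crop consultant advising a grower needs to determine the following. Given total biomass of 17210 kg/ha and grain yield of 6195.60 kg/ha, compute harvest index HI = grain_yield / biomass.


HI = grain_yield / biomass
   = 6195.60 / 17210
   = 0.36


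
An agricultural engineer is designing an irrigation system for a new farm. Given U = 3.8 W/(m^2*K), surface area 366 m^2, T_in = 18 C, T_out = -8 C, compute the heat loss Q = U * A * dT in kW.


dT = 18 - (-8) = 26 K
Q = U * A * dT
  = 3.8 * 366 * 26
  = 36160.80 W = 36.16 kW


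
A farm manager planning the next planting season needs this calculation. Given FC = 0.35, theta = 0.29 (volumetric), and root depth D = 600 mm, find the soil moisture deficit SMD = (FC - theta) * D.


SMD = (FC - theta) * D
    = (0.35 - 0.29) * 600
    = 0.060 * 600
    = 36 mm


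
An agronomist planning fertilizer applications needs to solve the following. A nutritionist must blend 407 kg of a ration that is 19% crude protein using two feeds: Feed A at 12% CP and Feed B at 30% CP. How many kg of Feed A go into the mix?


parts_A = CP_b - target = 30 - 19 = 11
parts_B = target - CP_a = 19 - 12 = 7
total_parts = 11 + 7 = 18
Feed A = 407 * 11 / 18 = 248.72 kg
Feed B = 407 * 7 / 18 = 158.28 kg

248.72 kg


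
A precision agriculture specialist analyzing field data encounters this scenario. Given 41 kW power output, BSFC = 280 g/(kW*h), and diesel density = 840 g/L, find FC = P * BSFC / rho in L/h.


FC = P * BSFC / rho_fuel
   = 41 * 280 / 840
   = 11480 / 840
   = 13.67 L/h


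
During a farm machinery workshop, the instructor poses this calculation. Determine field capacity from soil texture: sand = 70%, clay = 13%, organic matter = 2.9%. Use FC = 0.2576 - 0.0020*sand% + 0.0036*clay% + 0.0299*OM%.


FC = 0.2576 - 0.0020*70 + 0.0036*13 + 0.0299*2.9
   = 0.2576 - 0.1400 + 0.0468 + 0.0867
   = 0.2511


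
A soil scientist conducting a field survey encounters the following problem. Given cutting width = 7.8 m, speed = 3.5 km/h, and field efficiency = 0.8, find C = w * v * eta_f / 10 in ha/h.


C = w * v * eta_f / 10
  = 7.8 * 3.5 * 0.8 / 10
  = 21.84 / 10
  = 2.18 ha/h


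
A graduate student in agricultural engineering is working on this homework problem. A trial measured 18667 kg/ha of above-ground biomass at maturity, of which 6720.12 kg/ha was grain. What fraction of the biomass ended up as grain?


HI = grain_yield / biomass
   = 6720.12 / 18667
   = 0.36


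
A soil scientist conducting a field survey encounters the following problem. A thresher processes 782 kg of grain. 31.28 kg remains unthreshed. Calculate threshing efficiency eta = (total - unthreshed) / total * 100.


eta = (total - unthreshed) / total * 100
    = (782 - 31.28) / 782 * 100
    = 750.72 / 782 * 100
    = 96%


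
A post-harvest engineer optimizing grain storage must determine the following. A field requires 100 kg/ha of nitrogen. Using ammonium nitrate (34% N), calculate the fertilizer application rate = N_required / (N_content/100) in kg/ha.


Rate = N_required / (N_content / 100)
     = 100 / (34 / 100)
     = 100 / 0.34
     = 294.12 kg/ha


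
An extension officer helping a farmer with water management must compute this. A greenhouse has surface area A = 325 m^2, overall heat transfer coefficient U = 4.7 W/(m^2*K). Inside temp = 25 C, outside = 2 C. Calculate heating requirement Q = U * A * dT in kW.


dT = 25 - (2) = 23 K
Q = U * A * dT
  = 4.7 * 325 * 23
  = 35132.50 W = 35.13 kW


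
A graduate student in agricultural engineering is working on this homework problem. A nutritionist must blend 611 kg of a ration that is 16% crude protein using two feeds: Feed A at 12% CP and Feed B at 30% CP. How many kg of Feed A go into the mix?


parts_A = CP_b - target = 30 - 16 = 14
parts_B = target - CP_a = 16 - 12 = 4
total_parts = 14 + 4 = 18
Feed A = 611 * 14 / 18 = 475.22 kg
Feed B = 611 * 4 / 18 = 135.78 kg

475.22 kg


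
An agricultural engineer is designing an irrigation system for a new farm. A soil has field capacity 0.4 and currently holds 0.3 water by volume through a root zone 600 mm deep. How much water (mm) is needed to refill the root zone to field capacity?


SMD = (FC - theta) * D
    = (0.4 - 0.3) * 600
    = 0.100 * 600
    = 60 mm


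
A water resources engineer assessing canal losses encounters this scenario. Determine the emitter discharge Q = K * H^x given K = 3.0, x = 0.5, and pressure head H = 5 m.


Q = K * H^x
  = 3.0 * 5^0.5
  = 3.0 * 2.2361
  = 6.71 L/h


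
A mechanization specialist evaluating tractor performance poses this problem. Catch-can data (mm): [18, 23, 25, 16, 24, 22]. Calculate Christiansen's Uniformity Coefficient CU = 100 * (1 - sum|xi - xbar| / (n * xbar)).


xbar = 128 / 6 = 21.333
sum|xi - xbar| = 17.333
CU = 100 * (1 - 17.333 / (6 * 21.333))
   = 100 * (1 - 0.1354)
   = 86.46%


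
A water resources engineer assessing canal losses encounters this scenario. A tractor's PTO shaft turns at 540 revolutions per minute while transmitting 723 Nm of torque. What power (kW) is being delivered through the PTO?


P = 2*pi*n*T / 60000
  = 2*pi * 540 * 723 / 60000
  = 2453081.21 / 60000
  = 40.88 kW


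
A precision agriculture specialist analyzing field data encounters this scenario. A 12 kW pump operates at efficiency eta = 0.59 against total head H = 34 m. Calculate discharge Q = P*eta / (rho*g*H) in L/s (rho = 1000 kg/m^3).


Q = (P * 1000 * eta) / (rho * g * H)
  = (12 * 1000 * 0.59) / (1000 * 9.81 * 34)
  = 7080 / 333540
  = 0.02123 m^3/s = 21.23 L/s


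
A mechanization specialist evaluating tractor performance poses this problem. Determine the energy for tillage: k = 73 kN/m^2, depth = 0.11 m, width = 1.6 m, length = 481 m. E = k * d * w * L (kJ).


E = k * d * w * L
  = 73 * 0.11 * 1.6 * 481
  = 6179.89 kJ


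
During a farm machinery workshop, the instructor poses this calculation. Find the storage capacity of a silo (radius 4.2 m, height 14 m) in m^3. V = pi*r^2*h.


V = pi * r^2 * h
  = pi * 4.2^2 * 14
  = pi * 17.64 * 14
  = 775.85 m^3


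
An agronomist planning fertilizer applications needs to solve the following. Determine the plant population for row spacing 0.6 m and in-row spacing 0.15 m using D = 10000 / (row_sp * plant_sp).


D = 10000 / (row_sp * plant_sp)
  = 10000 / (0.6 * 0.15)
  = 10000 / 0.0900
  = 111111.11 plants/ha


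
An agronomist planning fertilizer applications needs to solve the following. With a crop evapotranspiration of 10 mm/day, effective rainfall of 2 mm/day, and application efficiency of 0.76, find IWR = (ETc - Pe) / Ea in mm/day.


IWR = (ETc - Pe) / Ea
    = (10 - 2) / 0.76
    = 8 / 0.76
    = 10.53 mm/day


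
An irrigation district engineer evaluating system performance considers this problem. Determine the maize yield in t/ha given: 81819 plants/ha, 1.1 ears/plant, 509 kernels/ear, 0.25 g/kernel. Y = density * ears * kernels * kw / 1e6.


Y = density * ears * kernels * kw
  = 81819 * 1.1 * 509 * 0.25 g/ha
  = 11452614.53 g/ha
  = 11452.61 kg/ha = 11.45 t/ha


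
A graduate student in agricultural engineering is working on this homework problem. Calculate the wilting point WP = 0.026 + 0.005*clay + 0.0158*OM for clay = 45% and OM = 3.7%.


WP = 0.026 + 0.005*45 + 0.0158*3.7
   = 0.026 + 0.2250 + 0.0585
   = 0.3095


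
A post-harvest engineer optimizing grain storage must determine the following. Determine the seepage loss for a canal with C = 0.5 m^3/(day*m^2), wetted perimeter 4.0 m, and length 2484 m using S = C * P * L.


S = C * P * L
  = 0.5 * 4.0 * 2484
  = 4968 m^3/day


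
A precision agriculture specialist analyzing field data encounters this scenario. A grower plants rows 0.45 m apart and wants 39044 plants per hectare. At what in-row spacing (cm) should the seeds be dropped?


spacing = 10000 / (row_sp * density)
        = 10000 / (0.45 * 39044)
        = 10000 / 17569.80
        = 0.56916 m = 56.92 cm


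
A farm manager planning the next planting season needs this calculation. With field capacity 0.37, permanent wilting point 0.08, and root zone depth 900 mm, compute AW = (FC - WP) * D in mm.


AW = (FC - WP) * D
   = (0.37 - 0.08) * 900
   = 0.29 * 900
   = 261 mm


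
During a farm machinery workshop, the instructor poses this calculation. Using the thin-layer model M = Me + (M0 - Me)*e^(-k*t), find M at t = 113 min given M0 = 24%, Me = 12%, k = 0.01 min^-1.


M = Me + (M0 - Me) * e^(-k*t)
  = 12 + (24 - 12) * e^(-0.01*113)
  = 12 + 12 * e^(-1.130)
  = 12 + 12 * 0.32303
  = 12 + 3.8764
  = 15.88%


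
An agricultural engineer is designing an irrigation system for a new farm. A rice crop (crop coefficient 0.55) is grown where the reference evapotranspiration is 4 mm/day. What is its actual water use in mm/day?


ETc = Kc * ET0
    = 0.55 * 4
    = 2.20 mm/day


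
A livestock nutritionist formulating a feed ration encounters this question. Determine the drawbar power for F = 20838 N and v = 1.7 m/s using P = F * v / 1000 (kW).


P = F * v / 1000
  = 20838 * 1.7 / 1000
  = 35424.60 / 1000
  = 35.42 kW


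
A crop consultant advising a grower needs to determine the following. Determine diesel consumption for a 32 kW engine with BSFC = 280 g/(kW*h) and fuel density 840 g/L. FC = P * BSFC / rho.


FC = P * BSFC / rho_fuel
   = 32 * 280 / 840
   = 8960 / 840
   = 10.67 L/h


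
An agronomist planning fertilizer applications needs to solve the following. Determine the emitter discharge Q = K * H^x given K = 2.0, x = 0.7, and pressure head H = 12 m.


Q = K * H^x
  = 2.0 * 12^0.7
  = 2.0 * 5.6941
  = 11.39 L/h


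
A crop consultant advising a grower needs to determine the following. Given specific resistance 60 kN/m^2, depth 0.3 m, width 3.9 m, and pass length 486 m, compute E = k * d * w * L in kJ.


E = k * d * w * L
  = 60 * 0.3 * 3.9 * 486
  = 34117.20 kJ


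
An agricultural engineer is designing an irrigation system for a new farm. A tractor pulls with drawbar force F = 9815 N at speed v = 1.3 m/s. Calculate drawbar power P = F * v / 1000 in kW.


P = F * v / 1000
  = 9815 * 1.3 / 1000
  = 12759.50 / 1000
  = 12.76 kW


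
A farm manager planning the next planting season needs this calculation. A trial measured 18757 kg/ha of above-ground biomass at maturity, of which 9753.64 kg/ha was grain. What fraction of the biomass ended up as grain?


HI = grain_yield / biomass
   = 9753.64 / 18757
   = 0.52


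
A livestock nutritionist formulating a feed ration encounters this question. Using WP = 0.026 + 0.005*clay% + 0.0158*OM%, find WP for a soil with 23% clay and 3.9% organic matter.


WP = 0.026 + 0.005*23 + 0.0158*3.9
   = 0.026 + 0.1150 + 0.0616
   = 0.2026


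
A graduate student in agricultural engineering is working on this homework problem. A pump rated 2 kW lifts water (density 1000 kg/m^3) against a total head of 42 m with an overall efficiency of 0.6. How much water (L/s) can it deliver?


Q = (P * 1000 * eta) / (rho * g * H)
  = (2 * 1000 * 0.6) / (1000 * 9.81 * 42)
  = 1200 / 412020
  = 0.00291 m^3/s = 2.91 L/s


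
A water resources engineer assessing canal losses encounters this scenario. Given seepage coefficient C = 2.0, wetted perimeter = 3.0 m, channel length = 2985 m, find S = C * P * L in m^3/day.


S = C * P * L
  = 2.0 * 3.0 * 2985
  = 17910 m^3/day


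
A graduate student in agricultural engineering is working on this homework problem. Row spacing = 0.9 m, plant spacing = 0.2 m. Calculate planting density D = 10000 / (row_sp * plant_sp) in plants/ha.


D = 10000 / (row_sp * plant_sp)
  = 10000 / (0.9 * 0.2)
  = 10000 / 0.1800
  = 55555.56 plants/ha


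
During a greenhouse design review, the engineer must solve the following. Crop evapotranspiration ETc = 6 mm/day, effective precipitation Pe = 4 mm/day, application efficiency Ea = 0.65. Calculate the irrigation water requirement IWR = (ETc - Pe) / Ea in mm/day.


IWR = (ETc - Pe) / Ea
    = (6 - 4) / 0.65
    = 2 / 0.65
    = 3.08 mm/day


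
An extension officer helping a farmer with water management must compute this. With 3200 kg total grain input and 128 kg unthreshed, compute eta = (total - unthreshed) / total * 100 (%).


eta = (total - unthreshed) / total * 100
    = (3200 - 128) / 3200 * 100
    = 3072 / 3200 * 100
    = 96%


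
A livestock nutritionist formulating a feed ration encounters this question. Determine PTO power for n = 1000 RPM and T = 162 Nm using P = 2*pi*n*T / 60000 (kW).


P = 2*pi*n*T / 60000
  = 2*pi * 1000 * 162 / 60000
  = 1017876.02 / 60000
  = 16.96 kW


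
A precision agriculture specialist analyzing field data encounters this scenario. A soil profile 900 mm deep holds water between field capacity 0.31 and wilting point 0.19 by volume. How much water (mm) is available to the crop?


AW = (FC - WP) * D
   = (0.31 - 0.19) * 900
   = 0.12 * 900
   = 108 mm


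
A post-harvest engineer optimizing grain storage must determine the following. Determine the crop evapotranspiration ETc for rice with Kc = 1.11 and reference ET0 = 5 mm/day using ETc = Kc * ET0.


ETc = Kc * ET0
    = 1.11 * 5
    = 5.55 mm/day


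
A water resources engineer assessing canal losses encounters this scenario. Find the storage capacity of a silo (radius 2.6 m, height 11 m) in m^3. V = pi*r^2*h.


V = pi * r^2 * h
  = pi * 2.6^2 * 11
  = pi * 6.76 * 11
  = 233.61 m^3


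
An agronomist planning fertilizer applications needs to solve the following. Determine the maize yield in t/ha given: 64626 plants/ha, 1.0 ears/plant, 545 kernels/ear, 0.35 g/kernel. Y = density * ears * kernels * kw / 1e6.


Y = density * ears * kernels * kw
  = 64626 * 1.0 * 545 * 0.35 g/ha
  = 12327409.50 g/ha
  = 12327.41 kg/ha = 12.33 t/ha


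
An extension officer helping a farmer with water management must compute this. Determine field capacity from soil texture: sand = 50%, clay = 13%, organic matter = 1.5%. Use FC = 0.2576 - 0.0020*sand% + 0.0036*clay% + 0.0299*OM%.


FC = 0.2576 - 0.0020*50 + 0.0036*13 + 0.0299*1.5
   = 0.2576 - 0.1000 + 0.0468 + 0.0449
   = 0.2493


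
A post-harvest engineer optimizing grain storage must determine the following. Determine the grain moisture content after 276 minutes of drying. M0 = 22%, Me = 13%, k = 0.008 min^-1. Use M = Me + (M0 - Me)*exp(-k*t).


M = Me + (M0 - Me) * e^(-k*t)
  = 13 + (22 - 13) * e^(-0.008*276)
  = 13 + 9 * e^(-2.208)
  = 13 + 9 * 0.10992
  = 13 + 0.9893
  = 13.99%


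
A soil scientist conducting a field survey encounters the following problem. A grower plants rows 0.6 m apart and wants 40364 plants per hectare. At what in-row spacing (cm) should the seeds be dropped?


spacing = 10000 / (row_sp * density)
        = 10000 / (0.6 * 40364)
        = 10000 / 24218.40
        = 0.41291 m = 41.29 cm


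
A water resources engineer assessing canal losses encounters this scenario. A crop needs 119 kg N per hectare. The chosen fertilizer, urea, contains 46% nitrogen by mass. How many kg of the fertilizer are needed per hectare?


Rate = N_required / (N_content / 100)
     = 119 / (46 / 100)
     = 119 / 0.46
     = 258.70 kg/ha


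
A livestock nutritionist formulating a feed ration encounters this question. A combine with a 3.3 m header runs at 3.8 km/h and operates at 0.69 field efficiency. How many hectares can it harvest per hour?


C = w * v * eta_f / 10
  = 3.3 * 3.8 * 0.69 / 10
  = 8.65 / 10
  = 0.87 ha/h


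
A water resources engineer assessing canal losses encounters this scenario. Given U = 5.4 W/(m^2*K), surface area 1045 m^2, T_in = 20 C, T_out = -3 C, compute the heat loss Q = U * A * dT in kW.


dT = 20 - (-3) = 23 K
Q = U * A * dT
  = 5.4 * 1045 * 23
  = 129789 W = 129.79 kW


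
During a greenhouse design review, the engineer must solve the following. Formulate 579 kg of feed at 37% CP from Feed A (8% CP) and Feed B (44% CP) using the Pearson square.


parts_A = CP_b - target = 44 - 37 = 7
parts_B = target - CP_a = 37 - 8 = 29
total_parts = 7 + 29 = 36
Feed A = 579 * 7 / 36 = 112.58 kg
Feed B = 579 * 29 / 36 = 466.42 kg

112.58 kg


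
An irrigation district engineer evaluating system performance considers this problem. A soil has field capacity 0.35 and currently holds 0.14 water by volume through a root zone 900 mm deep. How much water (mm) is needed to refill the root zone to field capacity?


SMD = (FC - theta) * D
    = (0.35 - 0.14) * 900
    = 0.210 * 900
    = 189 mm


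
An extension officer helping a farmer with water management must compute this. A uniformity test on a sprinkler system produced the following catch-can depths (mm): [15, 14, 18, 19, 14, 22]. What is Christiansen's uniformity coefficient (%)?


xbar = 102 / 6 = 17
sum|xi - xbar| = 16
CU = 100 * (1 - 16 / (6 * 17))
   = 100 * (1 - 0.1569)
   = 84.31%


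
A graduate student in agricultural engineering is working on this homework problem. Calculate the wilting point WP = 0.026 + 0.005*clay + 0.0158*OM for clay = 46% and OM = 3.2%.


WP = 0.026 + 0.005*46 + 0.0158*3.2
   = 0.026 + 0.2300 + 0.0506
   = 0.3066


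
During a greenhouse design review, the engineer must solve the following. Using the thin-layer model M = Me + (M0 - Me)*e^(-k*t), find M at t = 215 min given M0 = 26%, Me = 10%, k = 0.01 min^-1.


M = Me + (M0 - Me) * e^(-k*t)
  = 10 + (26 - 10) * e^(-0.01*215)
  = 10 + 16 * e^(-2.150)
  = 10 + 16 * 0.11648
  = 10 + 1.8637
  = 11.86%


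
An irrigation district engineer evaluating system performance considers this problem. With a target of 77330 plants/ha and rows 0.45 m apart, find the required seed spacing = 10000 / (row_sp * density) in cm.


spacing = 10000 / (row_sp * density)
        = 10000 / (0.45 * 77330)
        = 10000 / 34798.50
        = 0.28737 m = 28.74 cm


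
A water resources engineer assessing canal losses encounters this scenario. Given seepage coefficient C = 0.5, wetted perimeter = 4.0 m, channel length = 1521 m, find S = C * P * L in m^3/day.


S = C * P * L
  = 0.5 * 4.0 * 1521
  = 3042 m^3/day


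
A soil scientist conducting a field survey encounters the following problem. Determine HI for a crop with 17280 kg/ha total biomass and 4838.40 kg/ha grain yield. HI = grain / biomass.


HI = grain_yield / biomass
   = 4838.40 / 17280
   = 0.28


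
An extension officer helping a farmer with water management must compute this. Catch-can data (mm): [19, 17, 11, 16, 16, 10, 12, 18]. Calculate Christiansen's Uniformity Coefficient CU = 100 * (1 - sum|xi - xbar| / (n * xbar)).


xbar = 119 / 8 = 14.875
sum|xi - xbar| = 23.250
CU = 100 * (1 - 23.250 / (8 * 14.875))
   = 100 * (1 - 0.1954)
   = 80.46%


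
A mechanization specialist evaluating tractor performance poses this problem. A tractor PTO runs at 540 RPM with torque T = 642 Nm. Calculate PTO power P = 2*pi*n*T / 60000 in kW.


P = 2*pi*n*T / 60000
  = 2*pi * 540 * 642 / 60000
  = 2178254.68 / 60000
  = 36.30 kW


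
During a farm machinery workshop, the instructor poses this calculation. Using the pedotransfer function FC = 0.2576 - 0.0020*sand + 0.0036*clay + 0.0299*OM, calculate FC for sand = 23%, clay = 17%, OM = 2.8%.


FC = 0.2576 - 0.0020*23 + 0.0036*17 + 0.0299*2.8
   = 0.2576 - 0.0460 + 0.0612 + 0.0837
   = 0.3565


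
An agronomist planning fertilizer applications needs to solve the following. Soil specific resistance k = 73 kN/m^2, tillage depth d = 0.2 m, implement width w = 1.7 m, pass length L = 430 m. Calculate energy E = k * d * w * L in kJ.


E = k * d * w * L
  = 73 * 0.2 * 1.7 * 430
  = 10672.60 kJ


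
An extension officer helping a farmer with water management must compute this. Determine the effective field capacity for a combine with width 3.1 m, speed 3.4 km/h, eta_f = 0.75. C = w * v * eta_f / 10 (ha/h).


C = w * v * eta_f / 10
  = 3.1 * 3.4 * 0.75 / 10
  = 7.91 / 10
  = 0.79 ha/h


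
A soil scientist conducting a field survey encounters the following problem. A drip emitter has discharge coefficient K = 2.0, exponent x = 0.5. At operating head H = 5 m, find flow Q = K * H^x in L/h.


Q = K * H^x
  = 2.0 * 5^0.5
  = 2.0 * 2.2361
  = 4.47 L/h


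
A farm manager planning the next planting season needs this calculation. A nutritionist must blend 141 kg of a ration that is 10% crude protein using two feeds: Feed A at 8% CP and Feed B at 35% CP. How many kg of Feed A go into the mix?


parts_A = CP_b - target = 35 - 10 = 25
parts_B = target - CP_a = 10 - 8 = 2
total_parts = 25 + 2 = 27
Feed A = 141 * 25 / 27 = 130.56 kg
Feed B = 141 * 2 / 27 = 10.44 kg

130.56 kg


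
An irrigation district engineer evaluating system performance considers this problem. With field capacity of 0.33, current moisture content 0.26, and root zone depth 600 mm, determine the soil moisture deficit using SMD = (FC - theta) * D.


SMD = (FC - theta) * D
    = (0.33 - 0.26) * 600
    = 0.070 * 600
    = 42 mm
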